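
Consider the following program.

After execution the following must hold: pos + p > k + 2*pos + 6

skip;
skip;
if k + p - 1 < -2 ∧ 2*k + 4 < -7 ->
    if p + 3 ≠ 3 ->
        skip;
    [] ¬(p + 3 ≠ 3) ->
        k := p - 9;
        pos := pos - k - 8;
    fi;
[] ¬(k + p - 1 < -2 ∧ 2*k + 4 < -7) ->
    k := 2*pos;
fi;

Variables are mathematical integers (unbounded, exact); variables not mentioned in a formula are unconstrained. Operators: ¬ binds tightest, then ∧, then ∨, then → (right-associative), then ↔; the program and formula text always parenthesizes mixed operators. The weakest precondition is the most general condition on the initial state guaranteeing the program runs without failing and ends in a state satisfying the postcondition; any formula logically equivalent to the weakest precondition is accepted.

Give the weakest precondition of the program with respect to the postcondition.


Working backward. After the program, the postcondition pos + p > k + 2*pos + 6 must hold; in canonical form it is p > k + pos + 6.
Then branch requires (p ≠ 0 → p > k + pos + 6) ∧ ((¬(p ≠ 0)) → p > pos - 2); else branch requires p > 3*pos + 6.
Before the if: ((k + p < -1 ∧ 2*k < -11) → ((p ≠ 0 → p > k + pos + 6) ∧ ((¬(p ≠ 0)) → p > pos - 2))) ∧ ((¬(k + p < -1 ∧ 2*k < -11)) → p > 3*pos + 6)
Before skip: ((k + p < -1 ∧ 2*k < -11) → ((p ≠ 0 → p > k + pos + 6) ∧ ((¬(p ≠ 0)) → p > pos - 2))) ∧ ((¬(k + p < -1 ∧ 2*k < -11)) → p > 3*pos + 6)
Before skip: ((k + p < -1 ∧ 2*k < -11) → ((p ≠ 0 → p > k + pos + 6) ∧ ((¬(p ≠ 0)) → p > pos - 2))) ∧ ((¬(k + p < -1 ∧ 2*k < -11)) → p > 3*pos + 6)
Answer: WP = ((k + p < -1 ∧ 2*k < -11) → ((p ≠ 0 → p > k + pos + 6) ∧ ((¬(p ≠ 0)) → p > pos - 2))) ∧ ((¬(k + p < -1 ∧ 2*k < -11)) → p > 3*pos + 6)


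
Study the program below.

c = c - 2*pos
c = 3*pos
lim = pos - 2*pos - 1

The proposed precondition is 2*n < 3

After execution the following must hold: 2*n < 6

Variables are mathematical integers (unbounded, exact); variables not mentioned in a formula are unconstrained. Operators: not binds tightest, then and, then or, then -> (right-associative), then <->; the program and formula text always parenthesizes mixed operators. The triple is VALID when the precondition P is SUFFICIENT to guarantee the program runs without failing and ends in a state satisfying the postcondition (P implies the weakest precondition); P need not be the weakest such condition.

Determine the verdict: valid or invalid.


Working backward. After the program, 2*n < 6 must hold.
Before lim := pos - 2*pos - 1: 2*n < 6
Before c := 3*pos: 2*n < 6
Before c := c - 2*pos: 2*n < 6
The weakest precondition is 2*n < 6.
Check whether 2*n < 3 implies it.
Every state satisfying the precondition satisfies the weakest precondition: the implication holds.
Answer: valid


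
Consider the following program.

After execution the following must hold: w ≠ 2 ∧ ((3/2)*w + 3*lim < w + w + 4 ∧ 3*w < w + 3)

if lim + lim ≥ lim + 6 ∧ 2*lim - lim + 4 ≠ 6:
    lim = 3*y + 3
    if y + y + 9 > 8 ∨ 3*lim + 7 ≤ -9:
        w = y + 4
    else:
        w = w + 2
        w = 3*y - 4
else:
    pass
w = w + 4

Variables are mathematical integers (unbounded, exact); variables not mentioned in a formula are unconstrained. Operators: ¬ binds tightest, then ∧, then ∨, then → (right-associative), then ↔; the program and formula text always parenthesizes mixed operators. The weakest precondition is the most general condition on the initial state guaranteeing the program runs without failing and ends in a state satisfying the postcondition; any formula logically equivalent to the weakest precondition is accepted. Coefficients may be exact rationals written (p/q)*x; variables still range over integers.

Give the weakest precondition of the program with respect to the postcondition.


Working backward. After the program, the postcondition w ≠ 2 ∧ ((3/2)*w + 3*lim < w + w + 4 ∧ 3*w < w + 3) must hold; in canonical form it is w ≠ 2 ∧ 3*lim < (1/2)*w + 4 ∧ 2*w < 3.
Before w := w + 4: w ≠ -2 ∧ 3*lim < (1/2)*w + 6 ∧ 2*w < -5
Then branch requires ((2*y > -1 ∨ 9*y ≤ -25) → (y ≠ -6 ∧ (17/2)*y < -1 ∧ 2*y < -13)) ∧ ((¬(2*y > -1 ∨ 9*y ≤ -25)) → (3*y ≠ 2 ∧ (15/2)*y < -5 ∧ 6*y < 3)); else branch requires w ≠ -2 ∧ 3*lim < (1/2)*w + 6 ∧ 2*w < -5.
Before the if: ((lim ≥ 6 ∧ lim ≠ 2) → (((2*y > -1 ∨ 9*y ≤ -25) → (y ≠ -6 ∧ (17/2)*y < -1 ∧ 2*y < -13)) ∧ ((¬(2*y > -1 ∨ 9*y ≤ -25)) → (3*y ≠ 2 ∧ (15/2)*y < -5 ∧ 6*y < 3)))) ∧ ((¬(lim ≥ 6 ∧ lim ≠ 2)) → (w ≠ -2 ∧ 3*lim < (1/2)*w + 6 ∧ 2*w < -5))
Answer: WP = ((lim ≥ 6 ∧ lim ≠ 2) → (((2*y > -1 ∨ 9*y ≤ -25) → (y ≠ -6 ∧ (17/2)*y < -1 ∧ 2*y < -13)) ∧ ((¬(2*y > -1 ∨ 9*y ≤ -25)) → (3*y ≠ 2 ∧ (15/2)*y < -5 ∧ 6*y < 3)))) ∧ ((¬(lim ≥ 6 ∧ lim ≠ 2)) → (w ≠ -2 ∧ 3*lim < (1/2)*w + 6 ∧ 2*w < -5))


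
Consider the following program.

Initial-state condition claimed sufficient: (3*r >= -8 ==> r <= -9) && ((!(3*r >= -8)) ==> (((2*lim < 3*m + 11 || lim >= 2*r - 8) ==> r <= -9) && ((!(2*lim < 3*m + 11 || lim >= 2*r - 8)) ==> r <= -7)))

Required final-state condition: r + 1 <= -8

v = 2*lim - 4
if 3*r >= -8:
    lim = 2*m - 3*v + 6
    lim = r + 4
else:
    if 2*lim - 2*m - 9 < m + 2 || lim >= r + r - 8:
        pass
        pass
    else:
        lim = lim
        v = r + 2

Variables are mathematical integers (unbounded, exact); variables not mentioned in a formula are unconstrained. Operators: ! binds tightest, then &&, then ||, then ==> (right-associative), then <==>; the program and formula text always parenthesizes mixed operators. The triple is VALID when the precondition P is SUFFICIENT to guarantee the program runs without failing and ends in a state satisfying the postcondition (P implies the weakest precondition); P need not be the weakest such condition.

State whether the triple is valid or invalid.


Working backward. After the program, the postcondition r + 1 <= -8 must hold; in canonical form it is r <= -9.
Then branch requires r <= -9; else branch requires ((2*lim < 3*m + 11 || lim >= 2*r - 8) ==> r <= -9) && ((!(2*lim < 3*m + 11 || lim >= 2*r - 8)) ==> r <= -9).
Before the if: (3*r >= -8 ==> r <= -9) && ((!(3*r >= -8)) ==> (((2*lim < 3*m + 11 || lim >= 2*r - 8) ==> r <= -9) && ((!(2*lim < 3*m + 11 || lim >= 2*r - 8)) ==> r <= -9)))
Before v := 2*lim - 4: (3*r >= -8 ==> r <= -9) && ((!(3*r >= -8)) ==> (((2*lim < 3*m + 11 || lim >= 2*r - 8) ==> r <= -9) && ((!(2*lim < 3*m + 11 || lim >= 2*r - 8)) ==> r <= -9)))
The weakest precondition is (3*r >= -8 ==> r <= -9) && ((!(3*r >= -8)) ==> (((2*lim < 3*m + 11 || lim >= 2*r - 8) ==> r <= -9) && ((!(2*lim < 3*m + 11 || lim >= 2*r - 8)) ==> r <= -9))).
Check whether (3*r >= -8 ==> r <= -9) && ((!(3*r >= -8)) ==> (((2*lim < 3*m + 11 || lim >= 2*r - 8) ==> r <= -9) && ((!(2*lim < 3*m + 11 || lim >= 2*r - 8)) ==> r <= -7))) implies it.
Countermodel: at the initial state lim = -23, m = -19, r = -7, the precondition holds but the weakest precondition fails.
Answer: invalid


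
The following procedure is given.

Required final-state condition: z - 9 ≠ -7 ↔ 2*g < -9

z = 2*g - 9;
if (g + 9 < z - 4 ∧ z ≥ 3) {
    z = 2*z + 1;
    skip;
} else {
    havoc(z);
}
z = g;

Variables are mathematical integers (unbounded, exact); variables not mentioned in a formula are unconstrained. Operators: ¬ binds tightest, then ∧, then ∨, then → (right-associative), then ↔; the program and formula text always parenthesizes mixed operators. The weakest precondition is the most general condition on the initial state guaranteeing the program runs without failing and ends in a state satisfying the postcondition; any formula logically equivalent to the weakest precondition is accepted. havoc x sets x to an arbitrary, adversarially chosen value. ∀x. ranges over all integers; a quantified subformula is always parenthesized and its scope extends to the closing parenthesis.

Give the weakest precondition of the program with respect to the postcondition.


Working backward. After the program, the postcondition z - 9 ≠ -7 ↔ 2*g < -9 must hold; in canonical form it is z ≠ 2 ↔ 2*g < -9.
Before z := g: g ≠ 2 ↔ 2*g < -9
Then branch requires g ≠ 2 ↔ 2*g < -9; else branch requires g ≠ 2 ↔ 2*g < -9.
Before the if: ((g < z - 13 ∧ z ≥ 3) → (g ≠ 2 ↔ 2*g < -9)) ∧ ((¬(g < z - 13 ∧ z ≥ 3)) → (g ≠ 2 ↔ 2*g < -9))
Before z := 2*g - 9: ((g > 22 ∧ 2*g ≥ 12) → (g ≠ 2 ↔ 2*g < -9)) ∧ ((¬(g > 22 ∧ 2*g ≥ 12)) → (g ≠ 2 ↔ 2*g < -9))
Answer: WP = ((g > 22 ∧ 2*g ≥ 12) → (g ≠ 2 ↔ 2*g < -9)) ∧ ((¬(g > 22 ∧ 2*g ≥ 12)) → (g ≠ 2 ↔ 2*g < -9))


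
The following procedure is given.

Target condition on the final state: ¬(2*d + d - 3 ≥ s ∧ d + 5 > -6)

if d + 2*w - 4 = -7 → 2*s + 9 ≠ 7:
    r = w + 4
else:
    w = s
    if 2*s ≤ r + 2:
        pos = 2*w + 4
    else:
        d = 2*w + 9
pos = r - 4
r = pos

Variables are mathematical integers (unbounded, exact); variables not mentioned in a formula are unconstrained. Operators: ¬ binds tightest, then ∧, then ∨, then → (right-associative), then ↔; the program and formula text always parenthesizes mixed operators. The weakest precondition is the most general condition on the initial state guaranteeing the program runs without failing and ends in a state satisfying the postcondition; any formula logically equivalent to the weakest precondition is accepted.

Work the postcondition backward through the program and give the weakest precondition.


Working backward. After the program, the postcondition ¬(2*d + d - 3 ≥ s ∧ d + 5 > -6) must hold; in canonical form it is ¬(3*d ≥ s + 3 ∧ d > -11).
Before r := pos: ¬(3*d ≥ s + 3 ∧ d > -11)
Before pos := r - 4: ¬(3*d ≥ s + 3 ∧ d > -11)
Then branch requires ¬(3*d ≥ s + 3 ∧ d > -11); else branch requires (2*s ≤ r + 2 → (¬(3*d ≥ s + 3 ∧ d > -11))) ∧ ((¬(2*s ≤ r + 2)) → (¬(5*s ≥ -24 ∧ 2*s > -20))).
Before the if: ((d + 2*w = -3 → 2*s ≠ -2) → (¬(3*d ≥ s + 3 ∧ d > -11))) ∧ ((¬(d + 2*w = -3 → 2*s ≠ -2)) → ((2*s ≤ r + 2 → (¬(3*d ≥ s + 3 ∧ d > -11))) ∧ ((¬(2*s ≤ r + 2)) → (¬(5*s ≥ -24 ∧ 2*s > -20)))))
Answer: WP = ((d + 2*w = -3 → 2*s ≠ -2) → (¬(3*d ≥ s + 3 ∧ d > -11))) ∧ ((¬(d + 2*w = -3 → 2*s ≠ -2)) → ((2*s ≤ r + 2 → (¬(3*d ≥ s + 3 ∧ d > -11))) ∧ ((¬(2*s ≤ r + 2)) → (¬(5*s ≥ -24 ∧ 2*s > -20)))))


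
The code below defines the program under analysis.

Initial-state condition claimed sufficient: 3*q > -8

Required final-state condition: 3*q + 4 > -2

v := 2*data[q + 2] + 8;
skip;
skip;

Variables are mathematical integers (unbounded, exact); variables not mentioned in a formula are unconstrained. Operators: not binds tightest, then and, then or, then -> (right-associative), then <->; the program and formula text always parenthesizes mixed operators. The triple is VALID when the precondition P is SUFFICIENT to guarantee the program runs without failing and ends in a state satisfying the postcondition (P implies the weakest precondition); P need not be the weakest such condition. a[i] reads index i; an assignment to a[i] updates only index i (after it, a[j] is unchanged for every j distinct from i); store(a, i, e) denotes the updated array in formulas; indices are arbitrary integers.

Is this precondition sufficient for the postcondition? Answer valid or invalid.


Working backward. After the program, the postcondition 3*q + 4 > -2 must hold; in canonical form it is 3*q > -6.
Before skip: 3*q > -6
Before skip: 3*q > -6
Before v := 2*data[q + 2] + 8: 3*q > -6
The weakest precondition is 3*q > -6.
Check whether 3*q > -8 implies it.
Countermodel: at the initial state q = -2, the precondition holds but the weakest precondition fails.
Answer: invalid


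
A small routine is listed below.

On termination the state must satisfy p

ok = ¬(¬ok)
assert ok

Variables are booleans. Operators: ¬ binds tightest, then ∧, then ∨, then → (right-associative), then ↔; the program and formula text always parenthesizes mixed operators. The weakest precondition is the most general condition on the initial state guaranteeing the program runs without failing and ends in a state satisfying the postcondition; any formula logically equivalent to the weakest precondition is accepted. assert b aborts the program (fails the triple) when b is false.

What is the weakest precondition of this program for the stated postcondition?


Working backward. After the program, p must hold.
Before assert ok: ok ∧ p
Before ok := ¬(¬ok): ok ∧ p
Answer: WP = ok ∧ p


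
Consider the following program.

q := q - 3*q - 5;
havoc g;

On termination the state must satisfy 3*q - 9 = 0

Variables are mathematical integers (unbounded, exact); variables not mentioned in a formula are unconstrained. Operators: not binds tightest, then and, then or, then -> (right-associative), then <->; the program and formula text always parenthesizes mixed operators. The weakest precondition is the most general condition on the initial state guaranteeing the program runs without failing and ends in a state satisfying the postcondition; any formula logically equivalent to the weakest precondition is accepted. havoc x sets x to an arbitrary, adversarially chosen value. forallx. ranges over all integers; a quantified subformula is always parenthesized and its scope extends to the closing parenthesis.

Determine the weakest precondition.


Working backward. After the program, the postcondition 3*q - 9 = 0 must hold; in canonical form it is 3*q = 9.
Before havoc g: 3*q = 9
Before q := q - 3*q - 5: 6*q = -24
Answer: WP = 6*q = -24


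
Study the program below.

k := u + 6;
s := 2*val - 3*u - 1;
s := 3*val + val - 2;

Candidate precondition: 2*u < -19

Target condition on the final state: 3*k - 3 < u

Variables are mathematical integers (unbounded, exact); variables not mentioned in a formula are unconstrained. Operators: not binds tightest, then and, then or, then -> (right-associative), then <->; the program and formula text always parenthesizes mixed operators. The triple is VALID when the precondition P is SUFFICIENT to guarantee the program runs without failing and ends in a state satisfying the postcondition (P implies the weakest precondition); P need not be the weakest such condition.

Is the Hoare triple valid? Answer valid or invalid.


Working backward. After the program, the postcondition 3*k - 3 < u must hold; in canonical form it is 3*k < u + 3.
Before s := 3*val + val - 2: 3*k < u + 3
Before s := 2*val - 3*u - 1: 3*k < u + 3
Before k := u + 6: 2*u < -15
The weakest precondition is 2*u < -15.
Check whether 2*u < -19 implies it.
Every state satisfying the precondition satisfies the weakest precondition: the implication holds.
Answer: valid


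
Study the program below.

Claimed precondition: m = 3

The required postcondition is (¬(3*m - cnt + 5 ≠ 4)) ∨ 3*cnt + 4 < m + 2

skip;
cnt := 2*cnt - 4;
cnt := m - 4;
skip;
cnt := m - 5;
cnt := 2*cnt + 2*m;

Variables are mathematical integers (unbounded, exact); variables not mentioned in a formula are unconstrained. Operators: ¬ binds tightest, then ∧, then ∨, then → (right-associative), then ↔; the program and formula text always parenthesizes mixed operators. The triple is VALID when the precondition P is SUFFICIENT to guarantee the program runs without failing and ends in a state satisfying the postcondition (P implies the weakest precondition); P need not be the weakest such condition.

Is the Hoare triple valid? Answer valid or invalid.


Working backward. After the program, the postcondition (¬(3*m - cnt + 5 ≠ 4)) ∨ 3*cnt + 4 < m + 2 must hold; in canonical form it is (¬(3*m ≠ cnt - 1)) ∨ 3*cnt < m - 2.
Before cnt := 2*cnt + 2*m: (¬(m ≠ 2*cnt - 1)) ∨ 6*cnt + 5*m < -2
Before cnt := m - 5: (¬(m ≠ 11)) ∨ 11*m < 28
Before skip: (¬(m ≠ 11)) ∨ 11*m < 28
Before cnt := m - 4: (¬(m ≠ 11)) ∨ 11*m < 28
Before cnt := 2*cnt - 4: (¬(m ≠ 11)) ∨ 11*m < 28
Before skip: (¬(m ≠ 11)) ∨ 11*m < 28
The weakest precondition is (¬(m ≠ 11)) ∨ 11*m < 28.
Check whether m = 3 implies it.
Countermodel: at the initial state m = 3, the precondition holds but the weakest precondition fails.
Answer: invalid


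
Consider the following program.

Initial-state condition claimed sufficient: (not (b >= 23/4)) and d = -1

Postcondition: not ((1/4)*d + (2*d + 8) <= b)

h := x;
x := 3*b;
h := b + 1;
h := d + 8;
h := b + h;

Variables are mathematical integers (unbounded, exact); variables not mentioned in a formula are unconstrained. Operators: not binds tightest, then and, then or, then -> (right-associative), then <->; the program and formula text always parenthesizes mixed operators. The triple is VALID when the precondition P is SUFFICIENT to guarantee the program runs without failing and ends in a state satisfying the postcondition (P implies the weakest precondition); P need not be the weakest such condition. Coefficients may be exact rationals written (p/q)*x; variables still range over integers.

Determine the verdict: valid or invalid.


Working backward. After the program, the postcondition not ((1/4)*d + (2*d + 8) <= b) must hold; in canonical form it is not ((9/4)*d <= b - 8).
Before h := b + h: not ((9/4)*d <= b - 8)
Before h := d + 8: not ((9/4)*d <= b - 8)
Before h := b + 1: not ((9/4)*d <= b - 8)
Before x := 3*b: not ((9/4)*d <= b - 8)
Before h := x: not ((9/4)*d <= b - 8)
The weakest precondition is not ((9/4)*d <= b - 8).
Check whether (not (b >= 23/4)) and d = -1 implies it.
Every state satisfying the precondition satisfies the weakest precondition: the implication holds.
Answer: valid


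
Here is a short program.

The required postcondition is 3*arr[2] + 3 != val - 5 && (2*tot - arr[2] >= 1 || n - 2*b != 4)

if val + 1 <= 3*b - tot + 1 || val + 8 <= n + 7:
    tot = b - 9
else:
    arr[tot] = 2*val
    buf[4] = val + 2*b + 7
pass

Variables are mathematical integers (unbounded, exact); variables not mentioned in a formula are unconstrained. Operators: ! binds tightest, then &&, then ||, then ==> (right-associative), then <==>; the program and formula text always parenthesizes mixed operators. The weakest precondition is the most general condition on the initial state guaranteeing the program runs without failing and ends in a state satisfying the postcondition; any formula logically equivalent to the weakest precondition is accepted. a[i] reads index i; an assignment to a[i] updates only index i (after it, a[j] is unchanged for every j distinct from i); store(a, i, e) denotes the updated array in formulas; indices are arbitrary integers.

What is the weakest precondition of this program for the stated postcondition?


Working backward. After the program, the postcondition 3*arr[2] + 3 != val - 5 && (2*tot - arr[2] >= 1 || n - 2*b != 4) must hold; in canonical form it is 3*arr[2] != val - 8 && (2*tot >= arr[2] + 1 || n != 2*b + 4).
Before skip: 3*arr[2] != val - 8 && (2*tot >= arr[2] + 1 || n != 2*b + 4)
Then branch requires 3*arr[2] != val - 8 && (2*b >= arr[2] + 19 || n != 2*b + 4); else branch requires 3*store(arr, tot, 2*val)[2] != val - 8 && (2*tot >= store(arr, tot, 2*val)[2] + 1 || n != 2*b + 4).
Before the if: ((tot + val <= 3*b || val <= n - 1) ==> (3*arr[2] != val - 8 && (2*b >= arr[2] + 19 || n != 2*b + 4))) && ((!(tot + val <= 3*b || val <= n - 1)) ==> (3*store(arr, tot, 2*val)[2] != val - 8 && (2*tot >= store(arr, tot, 2*val)[2] + 1 || n != 2*b + 4)))
Answer: WP = ((tot + val <= 3*b || val <= n - 1) ==> (3*arr[2] != val - 8 && (2*b >= arr[2] + 19 || n != 2*b + 4))) && ((!(tot + val <= 3*b || val <= n - 1)) ==> (3*store(arr, tot, 2*val)[2] != val - 8 && (2*tot >= store(arr, tot, 2*val)[2] + 1 || n != 2*b + 4)))


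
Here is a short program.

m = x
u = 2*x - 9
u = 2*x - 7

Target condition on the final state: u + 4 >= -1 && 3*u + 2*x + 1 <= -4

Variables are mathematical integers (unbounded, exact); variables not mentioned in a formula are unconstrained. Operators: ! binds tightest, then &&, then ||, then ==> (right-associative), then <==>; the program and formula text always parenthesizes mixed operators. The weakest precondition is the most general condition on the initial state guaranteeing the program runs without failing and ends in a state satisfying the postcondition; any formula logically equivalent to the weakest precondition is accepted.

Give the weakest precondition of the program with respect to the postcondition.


Working backward. After the program, the postcondition u + 4 >= -1 && 3*u + 2*x + 1 <= -4 must hold; in canonical form it is u >= -5 && 3*u + 2*x <= -5.
Before u := 2*x - 7: 2*x >= 2 && 8*x <= 16
Before u := 2*x - 9: 2*x >= 2 && 8*x <= 16
Before m := x: 2*x >= 2 && 8*x <= 16
Answer: WP = 2*x >= 2 && 8*x <= 16


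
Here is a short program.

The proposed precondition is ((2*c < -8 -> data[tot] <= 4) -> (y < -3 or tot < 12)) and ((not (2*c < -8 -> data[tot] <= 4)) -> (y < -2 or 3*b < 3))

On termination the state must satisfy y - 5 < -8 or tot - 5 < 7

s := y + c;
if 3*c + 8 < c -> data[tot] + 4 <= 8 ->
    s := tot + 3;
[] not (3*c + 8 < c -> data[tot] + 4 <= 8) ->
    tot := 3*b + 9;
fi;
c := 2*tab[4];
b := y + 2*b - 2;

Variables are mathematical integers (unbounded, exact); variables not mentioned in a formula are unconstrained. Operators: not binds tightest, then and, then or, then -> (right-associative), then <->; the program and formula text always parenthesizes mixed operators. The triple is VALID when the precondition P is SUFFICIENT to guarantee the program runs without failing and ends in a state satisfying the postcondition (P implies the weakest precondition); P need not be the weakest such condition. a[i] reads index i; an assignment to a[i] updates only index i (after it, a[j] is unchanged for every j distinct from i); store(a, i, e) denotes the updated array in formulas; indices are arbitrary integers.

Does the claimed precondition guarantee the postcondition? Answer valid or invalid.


Working backward. After the program, the postcondition y - 5 < -8 or tot - 5 < 7 must hold; in canonical form it is y < -3 or tot < 12.
Before b := y + 2*b - 2: y < -3 or tot < 12
Before c := 2*tab[4]: y < -3 or tot < 12
Then branch requires y < -3 or tot < 12; else branch requires y < -3 or 3*b < 3.
Before the if: ((2*c < -8 -> data[tot] <= 4) -> (y < -3 or tot < 12)) and ((not (2*c < -8 -> data[tot] <= 4)) -> (y < -3 or 3*b < 3))
Before s := y + c: ((2*c < -8 -> data[tot] <= 4) -> (y < -3 or tot < 12)) and ((not (2*c < -8 -> data[tot] <= 4)) -> (y < -3 or 3*b < 3))
The weakest precondition is ((2*c < -8 -> data[tot] <= 4) -> (y < -3 or tot < 12)) and ((not (2*c < -8 -> data[tot] <= 4)) -> (y < -3 or 3*b < 3)).
Check whether ((2*c < -8 -> data[tot] <= 4) -> (y < -3 or tot < 12)) and ((not (2*c < -8 -> data[tot] <= 4)) -> (y < -2 or 3*b < 3)) implies it.
Countermodel: at the initial state b = 1, c = -5, data = {[0] = 5, elsewhere 5}, tot = 0, y = -3, the precondition holds but the weakest precondition fails.
Answer: invalid


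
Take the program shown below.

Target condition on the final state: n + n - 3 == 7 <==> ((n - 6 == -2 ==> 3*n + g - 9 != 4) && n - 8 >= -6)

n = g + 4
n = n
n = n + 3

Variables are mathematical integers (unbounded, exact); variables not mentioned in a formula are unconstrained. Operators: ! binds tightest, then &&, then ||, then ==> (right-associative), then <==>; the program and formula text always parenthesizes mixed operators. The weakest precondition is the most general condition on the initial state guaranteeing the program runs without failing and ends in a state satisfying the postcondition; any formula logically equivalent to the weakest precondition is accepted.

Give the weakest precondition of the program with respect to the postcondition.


Working backward. After the program, the postcondition n + n - 3 == 7 <==> ((n - 6 == -2 ==> 3*n + g - 9 != 4) && n - 8 >= -6) must hold; in canonical form it is 2*n == 10 <==> ((n == 4 ==> g + 3*n != 13) && n >= 2).
Before n := n + 3: 2*n == 4 <==> ((n == 1 ==> g + 3*n != 4) && n >= -1)
Before n := n: 2*n == 4 <==> ((n == 1 ==> g + 3*n != 4) && n >= -1)
Before n := g + 4: 2*g == -4 <==> ((g == -3 ==> 4*g != -8) && g >= -5)
Answer: WP = 2*g == -4 <==> ((g == -3 ==> 4*g != -8) && g >= -5)


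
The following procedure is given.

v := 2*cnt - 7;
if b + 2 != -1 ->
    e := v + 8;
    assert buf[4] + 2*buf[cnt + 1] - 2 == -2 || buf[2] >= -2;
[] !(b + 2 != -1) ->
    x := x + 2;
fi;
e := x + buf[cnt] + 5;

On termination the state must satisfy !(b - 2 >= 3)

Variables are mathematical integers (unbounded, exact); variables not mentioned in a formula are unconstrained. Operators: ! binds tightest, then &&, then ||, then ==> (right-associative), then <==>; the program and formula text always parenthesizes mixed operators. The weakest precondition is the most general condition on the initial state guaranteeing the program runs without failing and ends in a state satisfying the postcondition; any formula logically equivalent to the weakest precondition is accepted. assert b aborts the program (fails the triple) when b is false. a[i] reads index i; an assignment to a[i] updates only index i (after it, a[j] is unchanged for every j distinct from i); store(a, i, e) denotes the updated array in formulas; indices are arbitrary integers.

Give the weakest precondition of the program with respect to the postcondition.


Working backward. After the program, the postcondition !(b - 2 >= 3) must hold; in canonical form it is !(b >= 5).
Before e := x + buf[cnt] + 5: !(b >= 5)
Then branch requires (2*buf[cnt + 1] + buf[4] == 0 || buf[2] >= -2) && (!(b >= 5)); else branch requires !(b >= 5).
Before the if: (b != -3 ==> ((2*buf[cnt + 1] + buf[4] == 0 || buf[2] >= -2) && (!(b >= 5)))) && ((!(b != -3)) ==> (!(b >= 5)))
Before v := 2*cnt - 7: (b != -3 ==> ((2*buf[cnt + 1] + buf[4] == 0 || buf[2] >= -2) && (!(b >= 5)))) && ((!(b != -3)) ==> (!(b >= 5)))
Answer: WP = (b != -3 ==> ((2*buf[cnt + 1] + buf[4] == 0 || buf[2] >= -2) && (!(b >= 5)))) && ((!(b != -3)) ==> (!(b >= 5)))


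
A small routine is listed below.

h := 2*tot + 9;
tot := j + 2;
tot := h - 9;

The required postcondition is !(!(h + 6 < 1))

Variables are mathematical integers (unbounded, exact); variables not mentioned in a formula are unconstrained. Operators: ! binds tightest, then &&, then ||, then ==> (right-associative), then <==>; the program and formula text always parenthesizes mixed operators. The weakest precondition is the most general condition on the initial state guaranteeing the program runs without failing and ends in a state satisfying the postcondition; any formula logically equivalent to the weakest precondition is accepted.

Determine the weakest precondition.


Working backward. After the program, the postcondition !(!(h + 6 < 1)) must hold; in canonical form it is h < -5.
Before tot := h - 9: h < -5
Before tot := j + 2: h < -5
Before h := 2*tot + 9: 2*tot < -14
Answer: WP = 2*tot < -14


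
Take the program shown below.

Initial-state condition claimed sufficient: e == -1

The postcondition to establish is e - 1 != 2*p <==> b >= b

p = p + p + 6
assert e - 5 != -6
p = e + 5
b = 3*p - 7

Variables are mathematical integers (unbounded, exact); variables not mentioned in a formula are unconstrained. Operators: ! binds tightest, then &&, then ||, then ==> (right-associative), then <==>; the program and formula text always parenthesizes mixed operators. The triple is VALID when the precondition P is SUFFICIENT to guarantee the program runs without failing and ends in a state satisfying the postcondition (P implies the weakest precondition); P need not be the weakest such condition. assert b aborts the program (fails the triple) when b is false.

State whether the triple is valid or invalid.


Working backward. After the program, the postcondition e - 1 != 2*p <==> b >= b must hold; in canonical form it is e != 2*p + 1.
Before b := 3*p - 7: e != 2*p + 1
Before p := e + 5: e != -11
Before assert e - 5 != -6: e != -1 && e != -11
Before p := p + p + 6: e != -1 && e != -11
The weakest precondition is e != -1 && e != -11.
Check whether e == -1 implies it.
Countermodel: at the initial state e = -1, the precondition holds but the weakest precondition fails.
Answer: invalid


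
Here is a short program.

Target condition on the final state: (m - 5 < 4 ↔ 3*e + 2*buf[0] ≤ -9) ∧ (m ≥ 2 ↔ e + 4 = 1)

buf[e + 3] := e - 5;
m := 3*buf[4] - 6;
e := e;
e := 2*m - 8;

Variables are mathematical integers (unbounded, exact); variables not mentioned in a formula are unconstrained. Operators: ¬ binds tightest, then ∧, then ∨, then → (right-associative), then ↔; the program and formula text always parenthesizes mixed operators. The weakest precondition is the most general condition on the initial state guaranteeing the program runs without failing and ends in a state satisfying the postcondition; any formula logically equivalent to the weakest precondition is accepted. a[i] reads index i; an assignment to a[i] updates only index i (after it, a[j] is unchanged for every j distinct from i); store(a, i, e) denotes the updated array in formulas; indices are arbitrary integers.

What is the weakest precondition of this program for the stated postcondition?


Working backward. After the program, the postcondition (m - 5 < 4 ↔ 3*e + 2*buf[0] ≤ -9) ∧ (m ≥ 2 ↔ e + 4 = 1) must hold; in canonical form it is (m < 9 ↔ 2*buf[0] + 3*e ≤ -9) ∧ (m ≥ 2 ↔ e = -3).
Before e := 2*m - 8: (m < 9 ↔ 2*buf[0] + 6*m ≤ 15) ∧ (m ≥ 2 ↔ 2*m = 5)
Before e := e: (m < 9 ↔ 2*buf[0] + 6*m ≤ 15) ∧ (m ≥ 2 ↔ 2*m = 5)
Before m := 3*buf[4] - 6: (3*buf[4] < 15 ↔ 2*buf[0] + 18*buf[4] ≤ 51) ∧ (3*buf[4] ≥ 8 ↔ 6*buf[4] = 17)
Before buf[e + 3] := e - 5: (3*store(buf, e + 3, e - 5)[4] < 15 ↔ 2*store(buf, e + 3, e - 5)[0] + 18*store(buf, e + 3, e - 5)[4] ≤ 51) ∧ (3*store(buf, e + 3, e - 5)[4] ≥ 8 ↔ 6*store(buf, e + 3, e - 5)[4] = 17)
Answer: WP = (3*store(buf, e + 3, e - 5)[4] < 15 ↔ 2*store(buf, e + 3, e - 5)[0] + 18*store(buf, e + 3, e - 5)[4] ≤ 51) ∧ (3*store(buf, e + 3, e - 5)[4] ≥ 8 ↔ 6*store(buf, e + 3, e - 5)[4] = 17)


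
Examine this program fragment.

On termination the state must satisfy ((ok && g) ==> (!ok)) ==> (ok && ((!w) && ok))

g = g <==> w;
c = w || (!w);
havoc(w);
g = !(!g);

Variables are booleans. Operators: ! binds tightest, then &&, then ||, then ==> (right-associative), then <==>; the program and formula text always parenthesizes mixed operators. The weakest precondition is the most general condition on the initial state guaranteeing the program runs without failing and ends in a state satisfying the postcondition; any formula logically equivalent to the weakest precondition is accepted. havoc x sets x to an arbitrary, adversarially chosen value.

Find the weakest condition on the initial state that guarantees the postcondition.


Working backward. After the program, the postcondition ((ok && g) ==> (!ok)) ==> (ok && ((!w) && ok)) must hold; in canonical form it is ((ok && g) ==> (!ok)) ==> (ok && (!w)).
Before g := !(!g): ((ok && g) ==> (!ok)) ==> (ok && (!w))
Before havoc w: (!((ok && g) ==> (!ok))) && (((ok && g) ==> (!ok)) ==> ok)
Before c := w || (!w): (!((ok && g) ==> (!ok))) && (((ok && g) ==> (!ok)) ==> ok)
Before g := g <==> w: (!((ok && (g <==> w)) ==> (!ok))) && (((ok && (g <==> w)) ==> (!ok)) ==> ok)
Answer: WP = (!((ok && (g <==> w)) ==> (!ok))) && (((ok && (g <==> w)) ==> (!ok)) ==> ok)


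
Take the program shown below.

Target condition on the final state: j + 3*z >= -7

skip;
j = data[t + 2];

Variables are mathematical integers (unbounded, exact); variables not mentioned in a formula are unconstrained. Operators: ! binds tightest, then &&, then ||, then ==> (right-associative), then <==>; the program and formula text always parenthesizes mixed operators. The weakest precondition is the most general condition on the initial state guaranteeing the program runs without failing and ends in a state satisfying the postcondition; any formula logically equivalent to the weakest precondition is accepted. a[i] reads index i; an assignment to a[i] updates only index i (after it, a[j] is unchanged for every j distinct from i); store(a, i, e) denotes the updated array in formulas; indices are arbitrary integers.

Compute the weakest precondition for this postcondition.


Working backward. After the program, j + 3*z >= -7 must hold.
Before j := data[t + 2]: data[t + 2] + 3*z >= -7
Before skip: data[t + 2] + 3*z >= -7
Answer: WP = data[t + 2] + 3*z >= -7


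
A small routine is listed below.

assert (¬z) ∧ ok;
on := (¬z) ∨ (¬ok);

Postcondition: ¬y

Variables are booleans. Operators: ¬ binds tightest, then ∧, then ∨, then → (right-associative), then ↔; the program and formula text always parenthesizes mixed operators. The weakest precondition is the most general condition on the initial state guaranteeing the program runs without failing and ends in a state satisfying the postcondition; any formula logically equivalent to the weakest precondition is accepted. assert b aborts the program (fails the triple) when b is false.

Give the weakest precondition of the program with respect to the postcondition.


Working backward. After the program, ¬y must hold.
Before on := (¬z) ∨ (¬ok): ¬y
Before assert (¬z) ∧ ok: (¬z) ∧ ok ∧ (¬y)
Answer: WP = (¬z) ∧ ok ∧ (¬y)


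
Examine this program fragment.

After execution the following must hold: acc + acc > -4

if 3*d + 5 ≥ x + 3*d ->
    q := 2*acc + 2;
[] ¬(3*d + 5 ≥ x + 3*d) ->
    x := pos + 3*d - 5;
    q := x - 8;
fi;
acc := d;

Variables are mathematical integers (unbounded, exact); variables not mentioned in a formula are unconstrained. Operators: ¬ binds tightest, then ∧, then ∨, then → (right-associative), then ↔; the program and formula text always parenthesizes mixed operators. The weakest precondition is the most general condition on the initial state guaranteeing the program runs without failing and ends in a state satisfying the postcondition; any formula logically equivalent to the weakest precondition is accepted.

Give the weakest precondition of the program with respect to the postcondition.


Working backward. After the program, the postcondition acc + acc > -4 must hold; in canonical form it is 2*acc > -4.
Before acc := d: 2*d > -4
Then branch requires 2*d > -4; else branch requires 2*d > -4.
Before the if: (x ≤ 5 → 2*d > -4) ∧ ((¬(x ≤ 5)) → 2*d > -4)
Answer: WP = (x ≤ 5 → 2*d > -4) ∧ ((¬(x ≤ 5)) → 2*d > -4)


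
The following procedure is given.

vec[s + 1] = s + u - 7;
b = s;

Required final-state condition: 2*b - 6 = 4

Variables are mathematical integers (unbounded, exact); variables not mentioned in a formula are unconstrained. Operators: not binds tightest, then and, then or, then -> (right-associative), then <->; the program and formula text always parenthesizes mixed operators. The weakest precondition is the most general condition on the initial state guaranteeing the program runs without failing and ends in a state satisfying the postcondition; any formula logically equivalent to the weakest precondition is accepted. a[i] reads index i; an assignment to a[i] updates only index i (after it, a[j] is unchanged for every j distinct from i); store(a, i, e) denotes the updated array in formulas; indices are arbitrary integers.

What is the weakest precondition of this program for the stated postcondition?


Working backward. After the program, the postcondition 2*b - 6 = 4 must hold; in canonical form it is 2*b = 10.
Before b := s: 2*s = 10
Before vec[s + 1] := s + u - 7: 2*s = 10
Answer: WP = 2*s = 10


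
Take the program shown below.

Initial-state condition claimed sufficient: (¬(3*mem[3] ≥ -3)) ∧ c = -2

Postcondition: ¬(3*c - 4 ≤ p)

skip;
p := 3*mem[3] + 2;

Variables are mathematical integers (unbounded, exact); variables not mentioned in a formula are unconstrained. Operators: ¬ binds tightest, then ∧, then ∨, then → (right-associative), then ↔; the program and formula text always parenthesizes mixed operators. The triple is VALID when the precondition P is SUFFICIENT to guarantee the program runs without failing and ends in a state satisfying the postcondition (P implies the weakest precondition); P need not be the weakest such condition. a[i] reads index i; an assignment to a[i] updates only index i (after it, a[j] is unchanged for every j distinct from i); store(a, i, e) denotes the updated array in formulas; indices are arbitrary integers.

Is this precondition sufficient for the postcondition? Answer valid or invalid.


Working backward. After the program, the postcondition ¬(3*c - 4 ≤ p) must hold; in canonical form it is ¬(3*c ≤ p + 4).
Before p := 3*mem[3] + 2: ¬(3*c ≤ 3*mem[3] + 6)
Before skip: ¬(3*c ≤ 3*mem[3] + 6)
The weakest precondition is ¬(3*c ≤ 3*mem[3] + 6).
Check whether (¬(3*mem[3] ≥ -3)) ∧ c = -2 implies it.
Countermodel: at the initial state c = -2, mem = {[3] = -2, elsewhere -2}, the precondition holds but the weakest precondition fails.
Answer: invalid


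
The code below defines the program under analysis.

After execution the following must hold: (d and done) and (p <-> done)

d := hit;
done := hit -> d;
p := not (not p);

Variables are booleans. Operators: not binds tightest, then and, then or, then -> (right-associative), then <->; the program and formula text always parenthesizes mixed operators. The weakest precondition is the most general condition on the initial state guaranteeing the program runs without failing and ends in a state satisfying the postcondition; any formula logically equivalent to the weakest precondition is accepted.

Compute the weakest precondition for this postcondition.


Working backward. After the program, the postcondition (d and done) and (p <-> done) must hold; in canonical form it is d and done and (p <-> done).
Before p := not (not p): d and done and (p <-> done)
Before done := hit -> d: d and (hit -> d) and (p <-> (hit -> d))
Before d := hit: hit and p
Answer: WP = hit and p


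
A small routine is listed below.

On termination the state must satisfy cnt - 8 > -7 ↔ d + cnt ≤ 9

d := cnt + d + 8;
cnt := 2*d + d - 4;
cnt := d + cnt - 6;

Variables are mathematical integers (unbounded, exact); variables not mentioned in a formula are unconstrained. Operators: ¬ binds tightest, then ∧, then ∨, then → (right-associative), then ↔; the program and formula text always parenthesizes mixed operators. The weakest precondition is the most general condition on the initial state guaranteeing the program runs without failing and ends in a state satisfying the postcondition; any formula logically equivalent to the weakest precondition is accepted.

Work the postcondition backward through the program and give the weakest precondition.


Working backward. After the program, the postcondition cnt - 8 > -7 ↔ d + cnt ≤ 9 must hold; in canonical form it is cnt > 1 ↔ cnt + d ≤ 9.
Before cnt := d + cnt - 6: cnt + d > 7 ↔ cnt + 2*d ≤ 15
Before cnt := 2*d + d - 4: 4*d > 11 ↔ 5*d ≤ 19
Before d := cnt + d + 8: 4*cnt + 4*d > -21 ↔ 5*cnt + 5*d ≤ -21
Answer: WP = 4*cnt + 4*d > -21 ↔ 5*cnt + 5*d ≤ -21


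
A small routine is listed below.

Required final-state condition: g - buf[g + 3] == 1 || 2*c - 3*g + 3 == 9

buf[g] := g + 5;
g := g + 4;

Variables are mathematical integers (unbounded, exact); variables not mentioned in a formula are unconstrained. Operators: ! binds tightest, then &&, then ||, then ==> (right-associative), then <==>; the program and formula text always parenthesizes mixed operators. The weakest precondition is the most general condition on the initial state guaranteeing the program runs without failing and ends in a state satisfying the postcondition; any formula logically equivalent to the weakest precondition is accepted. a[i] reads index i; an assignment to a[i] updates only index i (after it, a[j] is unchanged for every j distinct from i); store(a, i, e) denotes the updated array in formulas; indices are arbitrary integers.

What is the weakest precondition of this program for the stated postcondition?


Working backward. After the program, the postcondition g - buf[g + 3] == 1 || 2*c - 3*g + 3 == 9 must hold; in canonical form it is g == buf[g + 3] + 1 || 2*c == 3*g + 6.
Before g := g + 4: g == buf[g + 7] - 3 || 2*c == 3*g + 18
Before buf[g] := g + 5: g == store(buf, g, g + 5)[g + 7] - 3 || 2*c == 3*g + 18
Answer: WP = g == store(buf, g, g + 5)[g + 7] - 3 || 2*c == 3*g + 18
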